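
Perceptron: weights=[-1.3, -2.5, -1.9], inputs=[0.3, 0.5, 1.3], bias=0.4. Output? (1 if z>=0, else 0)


z = w . x + b
= -1.3*0.3 + -2.5*0.5 + -1.9*1.3 + 0.4
= -0.39 + -1.25 + -2.47 + 0.4
= -4.11 + 0.4
= -3.71
Since z = -3.71 < 0, output = 0

0


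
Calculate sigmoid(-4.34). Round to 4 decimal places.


sigmoid(z) = 1 / (1 + exp(-z))
exp(-(-4.34)) = exp(4.34) = 76.7075
1 + 76.7075 = 77.7075
1 / 77.7075 = 0.0129

0.0129


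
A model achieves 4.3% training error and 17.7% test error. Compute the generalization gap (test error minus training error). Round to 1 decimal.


Generalization gap = test_error - train_error
= 17.7 - 4.3
= 13.4%
A large gap suggests overfitting.

13.4


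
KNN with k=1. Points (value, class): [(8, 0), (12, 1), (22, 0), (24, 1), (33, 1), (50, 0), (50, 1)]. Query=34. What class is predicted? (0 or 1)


Distances from query 34:
Point 33 (class 1): distance = 1
K=1 nearest neighbors: classes = [1]
Votes for class 1: 1 / 1
Majority vote => class 1

1


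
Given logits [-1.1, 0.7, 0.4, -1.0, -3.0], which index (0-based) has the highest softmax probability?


Softmax is a monotonic transformation, so it preserves the argmax.
We need to find the index of the maximum logit.
Index 0: -1.1
Index 1: 0.7
Index 2: 0.4
Index 3: -1.0
Index 4: -3.0
Maximum logit = 0.7 at index 1

1


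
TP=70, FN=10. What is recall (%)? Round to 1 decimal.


Recall = TP / (TP + FN) * 100
= 70 / (70 + 10)
= 70 / 80
= 0.875
= 87.5%

87.5


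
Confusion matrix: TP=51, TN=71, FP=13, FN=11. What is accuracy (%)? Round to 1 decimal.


Accuracy = (TP + TN) / (TP + TN + FP + FN) * 100
= (51 + 71) / (51 + 71 + 13 + 11)
= 122 / 146
= 0.8356
= 83.6%

83.6


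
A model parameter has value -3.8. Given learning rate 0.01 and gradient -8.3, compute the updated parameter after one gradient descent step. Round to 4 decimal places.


w_new = w_old - lr * gradient
= -3.8 - 0.01 * -8.3
= -3.8 - (-0.083)
= -3.7170

-3.7170


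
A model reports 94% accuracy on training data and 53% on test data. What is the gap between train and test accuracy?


Gap = train_accuracy - test_accuracy
= 94 - 53
= 41%
This large gap strongly indicates overfitting.

41


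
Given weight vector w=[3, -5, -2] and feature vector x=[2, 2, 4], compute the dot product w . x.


Element-wise products:
3 * 2 = 6
-5 * 2 = -10
-2 * 4 = -8
Sum = 6 + -10 + -8
= -12

-12


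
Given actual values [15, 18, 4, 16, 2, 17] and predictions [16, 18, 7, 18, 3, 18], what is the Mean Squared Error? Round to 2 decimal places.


Differences: [-1, 0, -3, -2, -1, -1]
Squared errors: [1, 0, 9, 4, 1, 1]
Sum of squared errors = 16
MSE = 16 / 6 = 2.67

2.67


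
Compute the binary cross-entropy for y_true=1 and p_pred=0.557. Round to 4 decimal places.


For y=1: Loss = -log(p)
= -log(0.557)
= -(-0.5852)
= 0.5852

0.5852


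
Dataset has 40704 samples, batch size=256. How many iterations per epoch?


Iterations per epoch = dataset_size / batch_size
= 40704 / 256
= 159

159


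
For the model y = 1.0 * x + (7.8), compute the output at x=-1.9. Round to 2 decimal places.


y = 1.0 * -1.9 + (7.8)
= -1.9 + (7.8)
= 5.90

5.90


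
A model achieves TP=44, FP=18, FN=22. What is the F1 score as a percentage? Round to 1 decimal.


Precision = TP / (TP + FP) = 44 / 62 = 0.7097
Recall = TP / (TP + FN) = 44 / 66 = 0.6667
F1 = 2 * P * R / (P + R)
= 2 * 0.7097 * 0.6667 / (0.7097 + 0.6667)
= 0.9462 / 1.3763
= 0.6875
As percentage: 68.8%

68.8


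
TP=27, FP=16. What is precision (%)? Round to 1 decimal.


Precision = TP / (TP + FP) * 100
= 27 / (27 + 16)
= 27 / 43
= 0.6279
= 62.8%

62.8


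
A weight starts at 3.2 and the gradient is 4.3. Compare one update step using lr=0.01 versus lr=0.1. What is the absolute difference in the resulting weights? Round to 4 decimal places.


With lr=0.01: w_new = 3.2 - 0.01 * 4.3 = 3.157
With lr=0.1: w_new = 3.2 - 0.1 * 4.3 = 2.77
Absolute difference = |3.157 - 2.77|
= 0.3870

0.3870


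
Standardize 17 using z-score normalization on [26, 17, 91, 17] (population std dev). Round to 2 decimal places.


Mean = (26 + 17 + 91 + 17) / 4 = 37.75
Variance = sum((x_i - mean)^2) / n = 958.6875
Std = sqrt(958.6875) = 30.9627
Z = (x - mean) / std
= (17 - 37.75) / 30.9627
= -20.75 / 30.9627
= -0.67

-0.67


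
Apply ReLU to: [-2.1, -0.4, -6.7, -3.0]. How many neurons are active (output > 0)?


ReLU(x) = max(0, x) for each element:
ReLU(-2.1) = 0
ReLU(-0.4) = 0
ReLU(-6.7) = 0
ReLU(-3.0) = 0
Active neurons (>0): 0

0


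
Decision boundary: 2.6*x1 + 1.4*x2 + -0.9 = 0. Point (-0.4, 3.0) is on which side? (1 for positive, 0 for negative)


Compute 2.6 * -0.4 + 1.4 * 3.0 + -0.9
= -1.04 + 4.2 + -0.9
= 2.26
Since 2.26 >= 0, the point is on the positive side.

1


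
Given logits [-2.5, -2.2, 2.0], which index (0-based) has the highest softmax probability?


Softmax is a monotonic transformation, so it preserves the argmax.
We need to find the index of the maximum logit.
Index 0: -2.5
Index 1: -2.2
Index 2: 2.0
Maximum logit = 2.0 at index 2

2


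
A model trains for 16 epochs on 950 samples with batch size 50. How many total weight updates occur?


Iterations per epoch = 950 / 50 = 19
Total updates = iterations_per_epoch * epochs
= 19 * 16
= 304

304


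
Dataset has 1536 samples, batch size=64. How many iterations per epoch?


Iterations per epoch = dataset_size / batch_size
= 1536 / 64
= 24

24


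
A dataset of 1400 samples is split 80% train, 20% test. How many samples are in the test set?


Train samples = 1400 * 80% = 1120
Test samples = 1400 - 1120
= 280

280


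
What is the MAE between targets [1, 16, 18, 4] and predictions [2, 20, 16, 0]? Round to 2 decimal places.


Absolute errors: [1, 4, 2, 4]
Sum of absolute errors = 11
MAE = 11 / 4 = 2.75

2.75


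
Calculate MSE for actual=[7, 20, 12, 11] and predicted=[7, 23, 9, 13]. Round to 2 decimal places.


Differences: [0, -3, 3, -2]
Squared errors: [0, 9, 9, 4]
Sum of squared errors = 22
MSE = 22 / 4 = 5.50

5.50


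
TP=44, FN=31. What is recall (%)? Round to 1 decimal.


Recall = TP / (TP + FN) * 100
= 44 / (44 + 31)
= 44 / 75
= 0.5867
= 58.7%

58.7


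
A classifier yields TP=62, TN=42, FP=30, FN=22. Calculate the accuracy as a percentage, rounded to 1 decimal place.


Accuracy = (TP + TN) / (TP + TN + FP + FN) * 100
= (62 + 42) / (62 + 42 + 30 + 22)
= 104 / 156
= 0.6667
= 66.7%

66.7


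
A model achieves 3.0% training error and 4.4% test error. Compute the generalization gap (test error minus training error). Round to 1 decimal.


Generalization gap = test_error - train_error
= 4.4 - 3.0
= 1.4%
A small gap suggests good generalization.

1.4


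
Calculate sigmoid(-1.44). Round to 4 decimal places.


sigmoid(z) = 1 / (1 + exp(-z))
exp(-(-1.44)) = exp(1.44) = 4.2207
1 + 4.2207 = 5.2207
1 / 5.2207 = 0.1915

0.1915


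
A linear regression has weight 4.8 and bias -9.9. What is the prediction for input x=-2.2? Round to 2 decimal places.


y = 4.8 * -2.2 + (-9.9)
= -10.56 + (-9.9)
= -20.46

-20.46


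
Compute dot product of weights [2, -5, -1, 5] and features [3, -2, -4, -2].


Element-wise products:
2 * 3 = 6
-5 * -2 = 10
-1 * -4 = 4
5 * -2 = -10
Sum = 6 + 10 + 4 + -10
= 10

10


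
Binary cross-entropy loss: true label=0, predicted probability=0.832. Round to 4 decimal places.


For y=0: Loss = -log(1-p)
= -log(1 - 0.832)
= -log(0.168)
= -(-1.7838)
= 1.7838

1.7838


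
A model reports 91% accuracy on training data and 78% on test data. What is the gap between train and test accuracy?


Gap = train_accuracy - test_accuracy
= 91 - 78
= 13%
This gap suggests the model is overfitting.

13


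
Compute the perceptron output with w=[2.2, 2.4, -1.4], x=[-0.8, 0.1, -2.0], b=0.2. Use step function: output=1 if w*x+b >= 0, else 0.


z = w . x + b
= 2.2*-0.8 + 2.4*0.1 + -1.4*-2.0 + 0.2
= -1.76 + 0.24 + 2.8 + 0.2
= 1.28 + 0.2
= 1.48
Since z = 1.48 >= 0, output = 1

1


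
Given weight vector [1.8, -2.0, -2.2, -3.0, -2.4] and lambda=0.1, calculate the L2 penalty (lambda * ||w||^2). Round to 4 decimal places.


Squaring each weight:
1.8^2 = 3.24
(-2.0)^2 = 4.0
(-2.2)^2 = 4.84
(-3.0)^2 = 9.0
(-2.4)^2 = 5.76
Sum of squares = 26.84
Penalty = 0.1 * 26.84 = 2.6840

2.6840


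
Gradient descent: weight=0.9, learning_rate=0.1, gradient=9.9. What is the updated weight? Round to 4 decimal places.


w_new = w_old - lr * gradient
= 0.9 - 0.1 * 9.9
= 0.9 - (0.99)
= -0.0900

-0.0900


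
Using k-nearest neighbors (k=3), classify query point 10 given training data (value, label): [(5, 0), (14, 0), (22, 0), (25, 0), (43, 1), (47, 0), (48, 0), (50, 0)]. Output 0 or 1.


Distances from query 10:
Point 14 (class 0): distance = 4
Point 5 (class 0): distance = 5
Point 22 (class 0): distance = 12
K=3 nearest neighbors: classes = [0, 0, 0]
Votes for class 1: 0 / 3
Majority vote => class 0

0


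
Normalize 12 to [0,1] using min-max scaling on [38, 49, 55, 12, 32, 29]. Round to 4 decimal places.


Min = 12, Max = 55
Range = 55 - 12 = 43
Scaled = (x - min) / (max - min)
= (12 - 12) / 43
= 0 / 43
= 0.0000

0.0000


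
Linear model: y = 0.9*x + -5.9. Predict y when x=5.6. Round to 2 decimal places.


y = 0.9 * 5.6 + (-5.9)
= 5.04 + (-5.9)
= -0.86

-0.86


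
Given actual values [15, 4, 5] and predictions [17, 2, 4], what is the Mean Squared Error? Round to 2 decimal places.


Differences: [-2, 2, 1]
Squared errors: [4, 4, 1]
Sum of squared errors = 9
MSE = 9 / 3 = 3.00

3.00


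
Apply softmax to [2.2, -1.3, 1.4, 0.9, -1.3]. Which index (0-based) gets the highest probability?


Softmax is a monotonic transformation, so it preserves the argmax.
We need to find the index of the maximum logit.
Index 0: 2.2
Index 1: -1.3
Index 2: 1.4
Index 3: 0.9
Index 4: -1.3
Maximum logit = 2.2 at index 0

0


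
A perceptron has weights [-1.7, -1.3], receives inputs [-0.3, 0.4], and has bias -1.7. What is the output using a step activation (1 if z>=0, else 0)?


z = w . x + b
= -1.7*-0.3 + -1.3*0.4 + -1.7
= 0.51 + -0.52 + -1.7
= -0.01 + -1.7
= -1.71
Since z = -1.71 < 0, output = 0

0


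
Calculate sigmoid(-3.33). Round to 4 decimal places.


sigmoid(z) = 1 / (1 + exp(-z))
exp(-(-3.33)) = exp(3.33) = 27.9383
1 + 27.9383 = 28.9383
1 / 28.9383 = 0.0346

0.0346


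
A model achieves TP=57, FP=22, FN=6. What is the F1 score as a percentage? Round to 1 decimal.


Precision = TP / (TP + FP) = 57 / 79 = 0.7215
Recall = TP / (TP + FN) = 57 / 63 = 0.9048
F1 = 2 * P * R / (P + R)
= 2 * 0.7215 * 0.9048 / (0.7215 + 0.9048)
= 1.3056 / 1.6263
= 0.8028
As percentage: 80.3%

80.3


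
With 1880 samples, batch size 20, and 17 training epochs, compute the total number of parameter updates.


Iterations per epoch = 1880 / 20 = 94
Total updates = iterations_per_epoch * epochs
= 94 * 17
= 1598

1598


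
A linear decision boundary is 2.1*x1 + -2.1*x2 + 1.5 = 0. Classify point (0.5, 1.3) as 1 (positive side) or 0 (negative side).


Compute 2.1 * 0.5 + -2.1 * 1.3 + 1.5
= 1.05 + -2.73 + 1.5
= -0.18
Since -0.18 < 0, the point is on the negative side.

0


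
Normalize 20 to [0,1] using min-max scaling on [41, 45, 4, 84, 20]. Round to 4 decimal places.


Min = 4, Max = 84
Range = 84 - 4 = 80
Scaled = (x - min) / (max - min)
= (20 - 4) / 80
= 16 / 80
= 0.2000

0.2000


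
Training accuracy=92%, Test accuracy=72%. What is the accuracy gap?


Gap = train_accuracy - test_accuracy
= 92 - 72
= 20%
This gap suggests the model is overfitting.

20


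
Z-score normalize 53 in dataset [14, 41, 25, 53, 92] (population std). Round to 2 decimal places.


Mean = (14 + 41 + 25 + 53 + 92) / 5 = 45.0
Variance = sum((x_i - mean)^2) / n = 730.0
Std = sqrt(730.0) = 27.0185
Z = (x - mean) / std
= (53 - 45.0) / 27.0185
= 8.0 / 27.0185
= 0.30

0.30


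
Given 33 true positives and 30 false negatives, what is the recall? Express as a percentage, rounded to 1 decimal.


Recall = TP / (TP + FN) * 100
= 33 / (33 + 30)
= 33 / 63
= 0.5238
= 52.4%

52.4


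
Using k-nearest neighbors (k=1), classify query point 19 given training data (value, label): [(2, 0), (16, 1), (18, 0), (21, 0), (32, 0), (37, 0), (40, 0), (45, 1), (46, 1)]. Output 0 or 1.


Distances from query 19:
Point 18 (class 0): distance = 1
K=1 nearest neighbors: classes = [0]
Votes for class 1: 0 / 1
Majority vote => class 0

0


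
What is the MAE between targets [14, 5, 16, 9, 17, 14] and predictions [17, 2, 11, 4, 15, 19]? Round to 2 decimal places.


Absolute errors: [3, 3, 5, 5, 2, 5]
Sum of absolute errors = 23
MAE = 23 / 6 = 3.83

3.83


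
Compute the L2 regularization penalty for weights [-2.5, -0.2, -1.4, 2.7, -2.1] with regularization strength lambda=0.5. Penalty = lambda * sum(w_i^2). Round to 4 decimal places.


Squaring each weight:
(-2.5)^2 = 6.25
(-0.2)^2 = 0.04
(-1.4)^2 = 1.96
2.7^2 = 7.29
(-2.1)^2 = 4.41
Sum of squares = 19.95
Penalty = 0.5 * 19.95 = 9.9750

9.9750


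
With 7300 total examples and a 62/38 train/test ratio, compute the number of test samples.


Train samples = 7300 * 62% = 4526
Test samples = 7300 - 4526
= 2774

2774


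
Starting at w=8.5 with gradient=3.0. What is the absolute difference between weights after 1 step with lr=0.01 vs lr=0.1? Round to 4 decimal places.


With lr=0.01: w_new = 8.5 - 0.01 * 3.0 = 8.47
With lr=0.1: w_new = 8.5 - 0.1 * 3.0 = 8.2
Absolute difference = |8.47 - 8.2|
= 0.2700

0.2700


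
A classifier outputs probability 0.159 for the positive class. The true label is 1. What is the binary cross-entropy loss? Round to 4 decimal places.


For y=1: Loss = -log(p)
= -log(0.159)
= -(-1.8389)
= 1.8389

1.8389


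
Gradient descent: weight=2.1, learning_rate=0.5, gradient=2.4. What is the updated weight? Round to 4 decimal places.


w_new = w_old - lr * gradient
= 2.1 - 0.5 * 2.4
= 2.1 - (1.2)
= 0.9000

0.9000


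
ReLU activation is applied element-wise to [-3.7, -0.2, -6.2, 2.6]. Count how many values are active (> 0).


ReLU(x) = max(0, x) for each element:
ReLU(-3.7) = 0
ReLU(-0.2) = 0
ReLU(-6.2) = 0
ReLU(2.6) = 2.6
Active neurons (>0): 1

1


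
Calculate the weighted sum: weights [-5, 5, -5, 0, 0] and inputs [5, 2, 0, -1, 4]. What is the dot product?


Element-wise products:
-5 * 5 = -25
5 * 2 = 10
-5 * 0 = 0
0 * -1 = 0
0 * 4 = 0
Sum = -25 + 10 + 0 + 0 + 0
= -15

-15


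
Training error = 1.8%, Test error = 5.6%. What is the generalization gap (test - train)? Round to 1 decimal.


Generalization gap = test_error - train_error
= 5.6 - 1.8
= 3.8%
A moderate gap.

3.8


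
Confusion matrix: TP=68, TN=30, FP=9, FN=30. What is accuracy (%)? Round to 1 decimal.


Accuracy = (TP + TN) / (TP + TN + FP + FN) * 100
= (68 + 30) / (68 + 30 + 9 + 30)
= 98 / 137
= 0.7153
= 71.5%

71.5


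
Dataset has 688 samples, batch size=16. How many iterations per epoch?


Iterations per epoch = dataset_size / batch_size
= 688 / 16
= 43

43


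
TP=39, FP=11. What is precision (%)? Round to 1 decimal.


Precision = TP / (TP + FP) * 100
= 39 / (39 + 11)
= 39 / 50
= 0.78
= 78.0%

78.0


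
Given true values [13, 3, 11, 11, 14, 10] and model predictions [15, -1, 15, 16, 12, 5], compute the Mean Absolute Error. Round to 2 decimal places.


Absolute errors: [2, 4, 4, 5, 2, 5]
Sum of absolute errors = 22
MAE = 22 / 6 = 3.67

3.67


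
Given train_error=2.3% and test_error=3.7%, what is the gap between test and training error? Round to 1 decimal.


Generalization gap = test_error - train_error
= 3.7 - 2.3
= 1.4%
A small gap suggests good generalization.

1.4


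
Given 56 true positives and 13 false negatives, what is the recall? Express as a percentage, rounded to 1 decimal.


Recall = TP / (TP + FN) * 100
= 56 / (56 + 13)
= 56 / 69
= 0.8116
= 81.2%

81.2


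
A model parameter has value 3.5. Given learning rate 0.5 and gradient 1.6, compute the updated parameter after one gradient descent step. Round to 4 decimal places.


w_new = w_old - lr * gradient
= 3.5 - 0.5 * 1.6
= 3.5 - (0.8)
= 2.7000

2.7000


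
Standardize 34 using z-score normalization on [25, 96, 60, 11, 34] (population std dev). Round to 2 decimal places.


Mean = (25 + 96 + 60 + 11 + 34) / 5 = 45.2
Variance = sum((x_i - mean)^2) / n = 900.56
Std = sqrt(900.56) = 30.0093
Z = (x - mean) / std
= (34 - 45.2) / 30.0093
= -11.2 / 30.0093
= -0.37

-0.37


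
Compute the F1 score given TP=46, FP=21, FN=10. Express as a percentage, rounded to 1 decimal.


Precision = TP / (TP + FP) = 46 / 67 = 0.6866
Recall = TP / (TP + FN) = 46 / 56 = 0.8214
F1 = 2 * P * R / (P + R)
= 2 * 0.6866 * 0.8214 / (0.6866 + 0.8214)
= 1.1279 / 1.508
= 0.748
As percentage: 74.8%

74.8


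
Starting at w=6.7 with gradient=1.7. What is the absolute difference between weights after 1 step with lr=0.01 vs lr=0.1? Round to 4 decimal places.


With lr=0.01: w_new = 6.7 - 0.01 * 1.7 = 6.683
With lr=0.1: w_new = 6.7 - 0.1 * 1.7 = 6.53
Absolute difference = |6.683 - 6.53|
= 0.1530

0.1530


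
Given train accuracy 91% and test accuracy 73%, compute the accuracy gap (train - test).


Gap = train_accuracy - test_accuracy
= 91 - 73
= 18%
This gap suggests the model is overfitting.

18


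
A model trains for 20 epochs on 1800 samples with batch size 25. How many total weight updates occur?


Iterations per epoch = 1800 / 25 = 72
Total updates = iterations_per_epoch * epochs
= 72 * 20
= 1440

1440


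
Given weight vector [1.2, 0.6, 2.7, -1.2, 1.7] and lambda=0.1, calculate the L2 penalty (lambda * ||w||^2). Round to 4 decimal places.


Squaring each weight:
1.2^2 = 1.44
0.6^2 = 0.36
2.7^2 = 7.29
(-1.2)^2 = 1.44
1.7^2 = 2.89
Sum of squares = 13.42
Penalty = 0.1 * 13.42 = 1.3420

1.3420


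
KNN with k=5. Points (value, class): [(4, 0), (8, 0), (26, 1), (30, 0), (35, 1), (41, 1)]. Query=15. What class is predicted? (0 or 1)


Distances from query 15:
Point 8 (class 0): distance = 7
Point 4 (class 0): distance = 11
Point 26 (class 1): distance = 11
Point 30 (class 0): distance = 15
Point 35 (class 1): distance = 20
K=5 nearest neighbors: classes = [0, 0, 1, 0, 1]
Votes for class 1: 2 / 5
Majority vote => class 0

0


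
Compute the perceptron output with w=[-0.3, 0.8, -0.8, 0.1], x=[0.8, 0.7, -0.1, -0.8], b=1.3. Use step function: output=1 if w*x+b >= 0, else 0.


z = w . x + b
= -0.3*0.8 + 0.8*0.7 + -0.8*-0.1 + 0.1*-0.8 + 1.3
= -0.24 + 0.56 + 0.08 + -0.08 + 1.3
= 0.32 + 1.3
= 1.62
Since z = 1.62 >= 0, output = 1

1


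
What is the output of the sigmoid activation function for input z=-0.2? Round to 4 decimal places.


sigmoid(z) = 1 / (1 + exp(-z))
exp(-(-0.2)) = exp(0.2) = 1.2214
1 + 1.2214 = 2.2214
1 / 2.2214 = 0.4502

0.4502


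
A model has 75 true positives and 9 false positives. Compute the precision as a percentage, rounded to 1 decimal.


Precision = TP / (TP + FP) * 100
= 75 / (75 + 9)
= 75 / 84
= 0.8929
= 89.3%

89.3


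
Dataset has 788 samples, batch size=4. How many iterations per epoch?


Iterations per epoch = dataset_size / batch_size
= 788 / 4
= 197

197


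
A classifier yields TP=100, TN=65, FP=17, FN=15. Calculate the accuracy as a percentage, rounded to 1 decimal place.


Accuracy = (TP + TN) / (TP + TN + FP + FN) * 100
= (100 + 65) / (100 + 65 + 17 + 15)
= 165 / 197
= 0.8376
= 83.8%

83.8


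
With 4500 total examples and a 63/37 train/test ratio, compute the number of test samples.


Train samples = 4500 * 63% = 2835
Test samples = 4500 - 2835
= 1665

1665


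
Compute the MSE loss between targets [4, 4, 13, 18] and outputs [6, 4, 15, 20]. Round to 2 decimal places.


Differences: [-2, 0, -2, -2]
Squared errors: [4, 0, 4, 4]
Sum of squared errors = 12
MSE = 12 / 4 = 3.00

3.00


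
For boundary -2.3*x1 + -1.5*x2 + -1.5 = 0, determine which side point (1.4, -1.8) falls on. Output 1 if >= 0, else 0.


Compute -2.3 * 1.4 + -1.5 * -1.8 + -1.5
= -3.22 + 2.7 + -1.5
= -2.02
Since -2.02 < 0, the point is on the negative side.

0


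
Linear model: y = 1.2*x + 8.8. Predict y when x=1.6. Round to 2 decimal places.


y = 1.2 * 1.6 + (8.8)
= 1.92 + (8.8)
= 10.72

10.72


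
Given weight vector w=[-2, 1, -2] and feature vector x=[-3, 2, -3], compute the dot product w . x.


Element-wise products:
-2 * -3 = 6
1 * 2 = 2
-2 * -3 = 6
Sum = 6 + 2 + 6
= 14

14


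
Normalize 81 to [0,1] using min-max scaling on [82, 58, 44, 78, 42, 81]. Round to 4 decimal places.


Min = 42, Max = 82
Range = 82 - 42 = 40
Scaled = (x - min) / (max - min)
= (81 - 42) / 40
= 39 / 40
= 0.9750

0.9750


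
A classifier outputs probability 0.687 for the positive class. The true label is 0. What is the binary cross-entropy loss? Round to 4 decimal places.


For y=0: Loss = -log(1-p)
= -log(1 - 0.687)
= -log(0.313)
= -(-1.1616)
= 1.1616

1.1616


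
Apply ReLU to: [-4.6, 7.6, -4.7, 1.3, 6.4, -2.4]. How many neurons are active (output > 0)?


ReLU(x) = max(0, x) for each element:
ReLU(-4.6) = 0
ReLU(7.6) = 7.6
ReLU(-4.7) = 0
ReLU(1.3) = 1.3
ReLU(6.4) = 6.4
ReLU(-2.4) = 0
Active neurons (>0): 3

3


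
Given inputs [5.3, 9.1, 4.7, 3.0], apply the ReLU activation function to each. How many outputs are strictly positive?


ReLU(x) = max(0, x) for each element:
ReLU(5.3) = 5.3
ReLU(9.1) = 9.1
ReLU(4.7) = 4.7
ReLU(3.0) = 3.0
Active neurons (>0): 4

4


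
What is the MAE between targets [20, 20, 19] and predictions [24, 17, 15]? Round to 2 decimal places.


Absolute errors: [4, 3, 4]
Sum of absolute errors = 11
MAE = 11 / 3 = 3.67

3.67


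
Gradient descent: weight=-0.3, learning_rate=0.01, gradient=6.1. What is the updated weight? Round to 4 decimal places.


w_new = w_old - lr * gradient
= -0.3 - 0.01 * 6.1
= -0.3 - (0.061)
= -0.3610

-0.3610


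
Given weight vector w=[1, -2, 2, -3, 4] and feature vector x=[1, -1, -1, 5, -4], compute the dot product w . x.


Element-wise products:
1 * 1 = 1
-2 * -1 = 2
2 * -1 = -2
-3 * 5 = -15
4 * -4 = -16
Sum = 1 + 2 + -2 + -15 + -16
= -30

-30


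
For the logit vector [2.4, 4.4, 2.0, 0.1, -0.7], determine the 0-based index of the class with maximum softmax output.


Softmax is a monotonic transformation, so it preserves the argmax.
We need to find the index of the maximum logit.
Index 0: 2.4
Index 1: 4.4
Index 2: 2.0
Index 3: 0.1
Index 4: -0.7
Maximum logit = 4.4 at index 1

1


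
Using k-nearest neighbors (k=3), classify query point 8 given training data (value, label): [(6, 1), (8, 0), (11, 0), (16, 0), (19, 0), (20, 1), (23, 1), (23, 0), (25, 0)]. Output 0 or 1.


Distances from query 8:
Point 8 (class 0): distance = 0
Point 6 (class 1): distance = 2
Point 11 (class 0): distance = 3
K=3 nearest neighbors: classes = [0, 1, 0]
Votes for class 1: 1 / 3
Majority vote => class 0

0


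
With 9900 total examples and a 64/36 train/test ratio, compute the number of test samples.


Train samples = 9900 * 64% = 6336
Test samples = 9900 - 6336
= 3564

3564


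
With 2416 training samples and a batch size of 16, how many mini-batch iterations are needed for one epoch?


Iterations per epoch = dataset_size / batch_size
= 2416 / 16
= 151

151


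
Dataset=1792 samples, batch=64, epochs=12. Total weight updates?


Iterations per epoch = 1792 / 64 = 28
Total updates = iterations_per_epoch * epochs
= 28 * 12
= 336

336


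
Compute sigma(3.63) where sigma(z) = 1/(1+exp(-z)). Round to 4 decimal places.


sigmoid(z) = 1 / (1 + exp(-z))
exp(-(3.63)) = exp(-3.63) = 0.0265
1 + 0.0265 = 1.0265
1 / 1.0265 = 0.9742

0.9742


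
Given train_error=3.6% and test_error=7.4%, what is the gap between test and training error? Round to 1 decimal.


Generalization gap = test_error - train_error
= 7.4 - 3.6
= 3.8%
A moderate gap.

3.8


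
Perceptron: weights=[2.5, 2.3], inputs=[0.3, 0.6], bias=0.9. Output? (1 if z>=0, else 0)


z = w . x + b
= 2.5*0.3 + 2.3*0.6 + 0.9
= 0.75 + 1.38 + 0.9
= 2.13 + 0.9
= 3.03
Since z = 3.03 >= 0, output = 1

1


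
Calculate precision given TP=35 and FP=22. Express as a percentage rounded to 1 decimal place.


Precision = TP / (TP + FP) * 100
= 35 / (35 + 22)
= 35 / 57
= 0.614
= 61.4%

61.4


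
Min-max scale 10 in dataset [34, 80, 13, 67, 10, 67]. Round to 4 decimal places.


Min = 10, Max = 80
Range = 80 - 10 = 70
Scaled = (x - min) / (max - min)
= (10 - 10) / 70
= 0 / 70
= 0.0000

0.0000


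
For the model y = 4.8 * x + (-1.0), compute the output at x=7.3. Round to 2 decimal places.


y = 4.8 * 7.3 + (-1.0)
= 35.04 + (-1.0)
= 34.04

34.04


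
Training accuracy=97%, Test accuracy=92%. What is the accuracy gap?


Gap = train_accuracy - test_accuracy
= 97 - 92
= 5%
This moderate gap may indicate mild overfitting.

5


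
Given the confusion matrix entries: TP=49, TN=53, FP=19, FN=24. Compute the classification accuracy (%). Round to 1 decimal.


Accuracy = (TP + TN) / (TP + TN + FP + FN) * 100
= (49 + 53) / (49 + 53 + 19 + 24)
= 102 / 145
= 0.7034
= 70.3%

70.3


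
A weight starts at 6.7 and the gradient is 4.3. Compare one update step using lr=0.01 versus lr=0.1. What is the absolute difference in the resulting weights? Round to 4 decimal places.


With lr=0.01: w_new = 6.7 - 0.01 * 4.3 = 6.657
With lr=0.1: w_new = 6.7 - 0.1 * 4.3 = 6.27
Absolute difference = |6.657 - 6.27|
= 0.3870

0.3870


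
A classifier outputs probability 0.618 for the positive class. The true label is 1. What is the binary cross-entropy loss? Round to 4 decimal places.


For y=1: Loss = -log(p)
= -log(0.618)
= -(-0.4813)
= 0.4813

0.4813


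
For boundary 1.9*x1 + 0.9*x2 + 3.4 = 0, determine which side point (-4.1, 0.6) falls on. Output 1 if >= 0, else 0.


Compute 1.9 * -4.1 + 0.9 * 0.6 + 3.4
= -7.79 + 0.54 + 3.4
= -3.85
Since -3.85 < 0, the point is on the negative side.

0


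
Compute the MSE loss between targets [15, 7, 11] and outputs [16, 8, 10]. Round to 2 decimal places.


Differences: [-1, -1, 1]
Squared errors: [1, 1, 1]
Sum of squared errors = 3
MSE = 3 / 3 = 1.00

1.00


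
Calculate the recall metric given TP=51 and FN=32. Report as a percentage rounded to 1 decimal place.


Recall = TP / (TP + FN) * 100
= 51 / (51 + 32)
= 51 / 83
= 0.6145
= 61.4%

61.4


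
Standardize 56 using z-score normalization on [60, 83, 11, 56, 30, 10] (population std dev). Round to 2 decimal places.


Mean = (60 + 83 + 11 + 56 + 30 + 10) / 6 = 41.6667
Variance = sum((x_i - mean)^2) / n = 721.5556
Std = sqrt(721.5556) = 26.8618
Z = (x - mean) / std
= (56 - 41.6667) / 26.8618
= 14.3333 / 26.8618
= 0.53

0.53


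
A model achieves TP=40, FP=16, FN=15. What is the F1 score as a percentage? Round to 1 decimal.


Precision = TP / (TP + FP) = 40 / 56 = 0.7143
Recall = TP / (TP + FN) = 40 / 55 = 0.7273
F1 = 2 * P * R / (P + R)
= 2 * 0.7143 * 0.7273 / (0.7143 + 0.7273)
= 1.039 / 1.4416
= 0.7207
As percentage: 72.1%

72.1


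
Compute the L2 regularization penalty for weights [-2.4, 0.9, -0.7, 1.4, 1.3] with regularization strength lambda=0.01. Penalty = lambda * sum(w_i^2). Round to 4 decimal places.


Squaring each weight:
(-2.4)^2 = 5.76
0.9^2 = 0.81
(-0.7)^2 = 0.49
1.4^2 = 1.96
1.3^2 = 1.69
Sum of squares = 10.71
Penalty = 0.01 * 10.71 = 0.1071

0.1071


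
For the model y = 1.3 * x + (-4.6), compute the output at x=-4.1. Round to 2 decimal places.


y = 1.3 * -4.1 + (-4.6)
= -5.33 + (-4.6)
= -9.93

-9.93


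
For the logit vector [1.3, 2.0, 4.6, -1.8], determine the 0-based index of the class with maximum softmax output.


Softmax is a monotonic transformation, so it preserves the argmax.
We need to find the index of the maximum logit.
Index 0: 1.3
Index 1: 2.0
Index 2: 4.6
Index 3: -1.8
Maximum logit = 4.6 at index 2

2


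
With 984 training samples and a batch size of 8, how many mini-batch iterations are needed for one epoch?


Iterations per epoch = dataset_size / batch_size
= 984 / 8
= 123

123


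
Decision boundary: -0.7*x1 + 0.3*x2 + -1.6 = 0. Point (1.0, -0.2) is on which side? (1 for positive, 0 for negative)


Compute -0.7 * 1.0 + 0.3 * -0.2 + -1.6
= -0.7 + -0.06 + -1.6
= -2.36
Since -2.36 < 0, the point is on the negative side.

0


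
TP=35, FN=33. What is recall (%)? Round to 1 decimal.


Recall = TP / (TP + FN) * 100
= 35 / (35 + 33)
= 35 / 68
= 0.5147
= 51.5%

51.5


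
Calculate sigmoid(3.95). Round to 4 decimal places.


sigmoid(z) = 1 / (1 + exp(-z))
exp(-(3.95)) = exp(-3.95) = 0.0193
1 + 0.0193 = 1.0193
1 / 1.0193 = 0.9811

0.9811


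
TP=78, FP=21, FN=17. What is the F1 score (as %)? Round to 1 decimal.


Precision = TP / (TP + FP) = 78 / 99 = 0.7879
Recall = TP / (TP + FN) = 78 / 95 = 0.8211
F1 = 2 * P * R / (P + R)
= 2 * 0.7879 * 0.8211 / (0.7879 + 0.8211)
= 1.2938 / 1.6089
= 0.8041
As percentage: 80.4%

80.4


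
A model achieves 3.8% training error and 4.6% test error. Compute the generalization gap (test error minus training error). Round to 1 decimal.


Generalization gap = test_error - train_error
= 4.6 - 3.8
= 0.8%
A small gap suggests good generalization.

0.8


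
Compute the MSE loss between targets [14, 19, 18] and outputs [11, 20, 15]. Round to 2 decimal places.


Differences: [3, -1, 3]
Squared errors: [9, 1, 9]
Sum of squared errors = 19
MSE = 19 / 3 = 6.33

6.33


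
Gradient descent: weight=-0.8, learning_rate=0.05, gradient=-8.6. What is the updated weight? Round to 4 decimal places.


w_new = w_old - lr * gradient
= -0.8 - 0.05 * -8.6
= -0.8 - (-0.43)
= -0.3700

-0.3700


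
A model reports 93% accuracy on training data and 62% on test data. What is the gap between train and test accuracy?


Gap = train_accuracy - test_accuracy
= 93 - 62
= 31%
This large gap strongly indicates overfitting.

31


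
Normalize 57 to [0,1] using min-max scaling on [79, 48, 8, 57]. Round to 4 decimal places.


Min = 8, Max = 79
Range = 79 - 8 = 71
Scaled = (x - min) / (max - min)
= (57 - 8) / 71
= 49 / 71
= 0.6901

0.6901


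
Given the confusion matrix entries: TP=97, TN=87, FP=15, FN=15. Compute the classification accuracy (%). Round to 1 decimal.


Accuracy = (TP + TN) / (TP + TN + FP + FN) * 100
= (97 + 87) / (97 + 87 + 15 + 15)
= 184 / 214
= 0.8598
= 86.0%

86.0


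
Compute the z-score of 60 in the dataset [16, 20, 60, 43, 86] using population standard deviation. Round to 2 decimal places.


Mean = (16 + 20 + 60 + 43 + 86) / 5 = 45.0
Variance = sum((x_i - mean)^2) / n = 675.2
Std = sqrt(675.2) = 25.9846
Z = (x - mean) / std
= (60 - 45.0) / 25.9846
= 15.0 / 25.9846
= 0.58

0.58


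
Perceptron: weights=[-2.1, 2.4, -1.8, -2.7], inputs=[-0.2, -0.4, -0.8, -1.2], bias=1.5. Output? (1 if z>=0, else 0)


z = w . x + b
= -2.1*-0.2 + 2.4*-0.4 + -1.8*-0.8 + -2.7*-1.2 + 1.5
= 0.42 + -0.96 + 1.44 + 3.24 + 1.5
= 4.14 + 1.5
= 5.64
Since z = 5.64 >= 0, output = 1

1


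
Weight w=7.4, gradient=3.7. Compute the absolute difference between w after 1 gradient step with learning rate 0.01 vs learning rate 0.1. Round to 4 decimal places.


With lr=0.01: w_new = 7.4 - 0.01 * 3.7 = 7.363
With lr=0.1: w_new = 7.4 - 0.1 * 3.7 = 7.03
Absolute difference = |7.363 - 7.03|
= 0.3330

0.3330


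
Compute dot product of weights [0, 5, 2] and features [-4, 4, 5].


Element-wise products:
0 * -4 = 0
5 * 4 = 20
2 * 5 = 10
Sum = 0 + 20 + 10
= 30

30


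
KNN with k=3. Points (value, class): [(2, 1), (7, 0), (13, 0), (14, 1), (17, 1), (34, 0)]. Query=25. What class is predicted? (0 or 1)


Distances from query 25:
Point 17 (class 1): distance = 8
Point 34 (class 0): distance = 9
Point 14 (class 1): distance = 11
K=3 nearest neighbors: classes = [1, 0, 1]
Votes for class 1: 2 / 3
Majority vote => class 1

1


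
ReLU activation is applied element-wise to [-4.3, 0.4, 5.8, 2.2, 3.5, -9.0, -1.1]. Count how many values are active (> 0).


ReLU(x) = max(0, x) for each element:
ReLU(-4.3) = 0
ReLU(0.4) = 0.4
ReLU(5.8) = 5.8
ReLU(2.2) = 2.2
ReLU(3.5) = 3.5
ReLU(-9.0) = 0
ReLU(-1.1) = 0
Active neurons (>0): 4

4


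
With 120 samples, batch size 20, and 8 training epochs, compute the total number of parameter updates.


Iterations per epoch = 120 / 20 = 6
Total updates = iterations_per_epoch * epochs
= 6 * 8
= 48

48


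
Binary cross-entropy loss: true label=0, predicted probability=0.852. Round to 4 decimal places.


For y=0: Loss = -log(1-p)
= -log(1 - 0.852)
= -log(0.148)
= -(-1.9105)
= 1.9105

1.9105


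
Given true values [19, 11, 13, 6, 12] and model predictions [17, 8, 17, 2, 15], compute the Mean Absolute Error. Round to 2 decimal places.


Absolute errors: [2, 3, 4, 4, 3]
Sum of absolute errors = 16
MAE = 16 / 5 = 3.20

3.20


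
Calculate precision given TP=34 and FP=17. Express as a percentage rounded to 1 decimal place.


Precision = TP / (TP + FP) * 100
= 34 / (34 + 17)
= 34 / 51
= 0.6667
= 66.7%

66.7


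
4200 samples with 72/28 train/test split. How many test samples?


Train samples = 4200 * 72% = 3024
Test samples = 4200 - 3024
= 1176

1176


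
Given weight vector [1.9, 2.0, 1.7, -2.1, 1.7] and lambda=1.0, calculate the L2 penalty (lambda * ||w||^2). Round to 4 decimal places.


Squaring each weight:
1.9^2 = 3.61
2.0^2 = 4.0
1.7^2 = 2.89
(-2.1)^2 = 4.41
1.7^2 = 2.89
Sum of squares = 17.8
Penalty = 1.0 * 17.8 = 17.8000

17.8000


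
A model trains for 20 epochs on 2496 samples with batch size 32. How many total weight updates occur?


Iterations per epoch = 2496 / 32 = 78
Total updates = iterations_per_epoch * epochs
= 78 * 20
= 1560

1560


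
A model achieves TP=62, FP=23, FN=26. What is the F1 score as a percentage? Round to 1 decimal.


Precision = TP / (TP + FP) = 62 / 85 = 0.7294
Recall = TP / (TP + FN) = 62 / 88 = 0.7045
F1 = 2 * P * R / (P + R)
= 2 * 0.7294 * 0.7045 / (0.7294 + 0.7045)
= 1.0278 / 1.434
= 0.7168
As percentage: 71.7%

71.7


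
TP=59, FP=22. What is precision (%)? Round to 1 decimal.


Precision = TP / (TP + FP) * 100
= 59 / (59 + 22)
= 59 / 81
= 0.7284
= 72.8%

72.8


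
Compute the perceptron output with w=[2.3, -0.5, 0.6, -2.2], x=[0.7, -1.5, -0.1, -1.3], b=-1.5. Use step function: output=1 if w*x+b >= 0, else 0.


z = w . x + b
= 2.3*0.7 + -0.5*-1.5 + 0.6*-0.1 + -2.2*-1.3 + -1.5
= 1.61 + 0.75 + -0.06 + 2.86 + -1.5
= 5.16 + -1.5
= 3.66
Since z = 3.66 >= 0, output = 1

1


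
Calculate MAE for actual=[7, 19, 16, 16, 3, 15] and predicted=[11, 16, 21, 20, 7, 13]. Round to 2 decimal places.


Absolute errors: [4, 3, 5, 4, 4, 2]
Sum of absolute errors = 22
MAE = 22 / 6 = 3.67

3.67


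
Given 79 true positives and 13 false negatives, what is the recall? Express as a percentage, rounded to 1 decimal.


Recall = TP / (TP + FN) * 100
= 79 / (79 + 13)
= 79 / 92
= 0.8587
= 85.9%

85.9


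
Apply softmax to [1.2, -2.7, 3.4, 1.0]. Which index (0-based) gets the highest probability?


Softmax is a monotonic transformation, so it preserves the argmax.
We need to find the index of the maximum logit.
Index 0: 1.2
Index 1: -2.7
Index 2: 3.4
Index 3: 1.0
Maximum logit = 3.4 at index 2

2


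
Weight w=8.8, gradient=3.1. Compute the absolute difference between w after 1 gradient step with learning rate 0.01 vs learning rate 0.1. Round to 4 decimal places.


With lr=0.01: w_new = 8.8 - 0.01 * 3.1 = 8.769
With lr=0.1: w_new = 8.8 - 0.1 * 3.1 = 8.49
Absolute difference = |8.769 - 8.49|
= 0.2790

0.2790


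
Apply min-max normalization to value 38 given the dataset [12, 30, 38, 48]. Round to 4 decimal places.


Min = 12, Max = 48
Range = 48 - 12 = 36
Scaled = (x - min) / (max - min)
= (38 - 12) / 36
= 26 / 36
= 0.7222

0.7222


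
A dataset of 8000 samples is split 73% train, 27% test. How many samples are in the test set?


Train samples = 8000 * 73% = 5840
Test samples = 8000 - 5840
= 2160

2160


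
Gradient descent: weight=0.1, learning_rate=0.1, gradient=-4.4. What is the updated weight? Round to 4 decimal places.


w_new = w_old - lr * gradient
= 0.1 - 0.1 * -4.4
= 0.1 - (-0.44)
= 0.5400

0.5400


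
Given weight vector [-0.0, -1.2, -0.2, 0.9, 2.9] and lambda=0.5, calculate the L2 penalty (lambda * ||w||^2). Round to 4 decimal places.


Squaring each weight:
(-0.0)^2 = 0.0
(-1.2)^2 = 1.44
(-0.2)^2 = 0.04
0.9^2 = 0.81
2.9^2 = 8.41
Sum of squares = 10.7
Penalty = 0.5 * 10.7 = 5.3500

5.3500


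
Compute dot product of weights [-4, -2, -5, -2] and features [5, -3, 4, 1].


Element-wise products:
-4 * 5 = -20
-2 * -3 = 6
-5 * 4 = -20
-2 * 1 = -2
Sum = -20 + 6 + -20 + -2
= -36

-36


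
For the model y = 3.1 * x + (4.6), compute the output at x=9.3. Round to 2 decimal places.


y = 3.1 * 9.3 + (4.6)
= 28.83 + (4.6)
= 33.43

33.43


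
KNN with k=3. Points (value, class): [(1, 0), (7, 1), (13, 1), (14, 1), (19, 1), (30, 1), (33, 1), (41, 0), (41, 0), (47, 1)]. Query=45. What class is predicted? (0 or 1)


Distances from query 45:
Point 47 (class 1): distance = 2
Point 41 (class 0): distance = 4
Point 41 (class 0): distance = 4
K=3 nearest neighbors: classes = [1, 0, 0]
Votes for class 1: 1 / 3
Majority vote => class 0

0


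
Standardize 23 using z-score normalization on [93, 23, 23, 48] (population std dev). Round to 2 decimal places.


Mean = (93 + 23 + 23 + 48) / 4 = 46.75
Variance = sum((x_i - mean)^2) / n = 817.1875
Std = sqrt(817.1875) = 28.5865
Z = (x - mean) / std
= (23 - 46.75) / 28.5865
= -23.75 / 28.5865
= -0.83

-0.83


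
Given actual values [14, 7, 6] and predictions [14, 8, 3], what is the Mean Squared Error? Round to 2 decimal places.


Differences: [0, -1, 3]
Squared errors: [0, 1, 9]
Sum of squared errors = 10
MSE = 10 / 3 = 3.33

3.33


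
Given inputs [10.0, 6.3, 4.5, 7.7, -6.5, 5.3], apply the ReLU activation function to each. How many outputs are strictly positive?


ReLU(x) = max(0, x) for each element:
ReLU(10.0) = 10.0
ReLU(6.3) = 6.3
ReLU(4.5) = 4.5
ReLU(7.7) = 7.7
ReLU(-6.5) = 0
ReLU(5.3) = 5.3
Active neurons (>0): 5

5


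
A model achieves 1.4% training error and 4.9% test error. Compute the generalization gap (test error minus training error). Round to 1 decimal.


Generalization gap = test_error - train_error
= 4.9 - 1.4
= 3.5%
A moderate gap.

3.5


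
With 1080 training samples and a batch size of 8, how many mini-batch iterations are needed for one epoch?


Iterations per epoch = dataset_size / batch_size
= 1080 / 8
= 135

135


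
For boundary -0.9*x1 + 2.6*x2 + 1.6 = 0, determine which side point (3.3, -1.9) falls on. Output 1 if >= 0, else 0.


Compute -0.9 * 3.3 + 2.6 * -1.9 + 1.6
= -2.97 + -4.94 + 1.6
= -6.31
Since -6.31 < 0, the point is on the negative side.

0


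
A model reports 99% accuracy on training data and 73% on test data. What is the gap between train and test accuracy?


Gap = train_accuracy - test_accuracy
= 99 - 73
= 26%
This large gap strongly indicates overfitting.

26


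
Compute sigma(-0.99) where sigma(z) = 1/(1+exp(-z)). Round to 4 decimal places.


sigmoid(z) = 1 / (1 + exp(-z))
exp(-(-0.99)) = exp(0.99) = 2.6912
1 + 2.6912 = 3.6912
1 / 3.6912 = 0.2709

0.2709


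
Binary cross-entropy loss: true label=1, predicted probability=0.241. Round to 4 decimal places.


For y=1: Loss = -log(p)
= -log(0.241)
= -(-1.423)
= 1.4230

1.4230


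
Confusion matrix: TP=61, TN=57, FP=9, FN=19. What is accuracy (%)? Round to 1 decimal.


Accuracy = (TP + TN) / (TP + TN + FP + FN) * 100
= (61 + 57) / (61 + 57 + 9 + 19)
= 118 / 146
= 0.8082
= 80.8%

80.8


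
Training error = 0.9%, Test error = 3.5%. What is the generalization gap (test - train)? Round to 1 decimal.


Generalization gap = test_error - train_error
= 3.5 - 0.9
= 2.6%
A moderate gap.

2.6


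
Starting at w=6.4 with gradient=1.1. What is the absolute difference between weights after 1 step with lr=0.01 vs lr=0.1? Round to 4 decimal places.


With lr=0.01: w_new = 6.4 - 0.01 * 1.1 = 6.389
With lr=0.1: w_new = 6.4 - 0.1 * 1.1 = 6.29
Absolute difference = |6.389 - 6.29|
= 0.0990

0.0990
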